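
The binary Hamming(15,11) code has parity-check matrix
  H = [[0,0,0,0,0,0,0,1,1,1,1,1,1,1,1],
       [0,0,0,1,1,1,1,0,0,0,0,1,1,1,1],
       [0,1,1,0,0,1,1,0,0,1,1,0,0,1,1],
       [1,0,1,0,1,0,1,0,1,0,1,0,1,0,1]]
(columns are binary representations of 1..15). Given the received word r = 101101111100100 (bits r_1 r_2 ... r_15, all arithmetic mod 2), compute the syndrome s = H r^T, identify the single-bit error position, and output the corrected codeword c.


s = (0, 0, 0, 1)^T, error position = 1, corrected codeword c = 001101111100100

Compute s = H r^T mod 2 one row at a time:
  s_1 = 1 + 1 + 1 + 0 + 0 + 1 + 0 + 0 = 4 ≡ 0 (mod 2).
  s_2 = 1 + 0 + 1 + 1 + 0 + 1 + 0 + 0 = 4 ≡ 0 (mod 2).
  s_3 = 0 + 1 + 1 + 1 + 1 + 0 + 0 + 0 = 4 ≡ 0 (mod 2).
  s_4 = 1 + 1 + 0 + 1 + 1 + 0 + 1 + 0 = 5 ≡ 1 (mod 2).
s = (0, 0, 0, 1)^T — this equals column 1 of H (binary 0001), so error is at position 1.
Correct: flip bit 1 of r = 101101111100100 to get c = 001101111100100.


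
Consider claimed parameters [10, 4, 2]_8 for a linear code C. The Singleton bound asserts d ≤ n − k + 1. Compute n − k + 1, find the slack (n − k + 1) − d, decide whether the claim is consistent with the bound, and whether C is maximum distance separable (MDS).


Singleton RHS = n − k + 1 = 7, slack = 5, bound satisfied, not MDS.

Singleton bound: d ≤ n − k + 1.
Here n = 10, k = 4, so n − k + 1 = 7.
Given d = 2, check d ≤ 7: YES.
Slack = (n − k + 1) − d = 5.
The code is NOT MDS (slack = 5 > 0).
Description: the claimed parameters are [10, 4, 2]_8; such a code would be non-MDS.


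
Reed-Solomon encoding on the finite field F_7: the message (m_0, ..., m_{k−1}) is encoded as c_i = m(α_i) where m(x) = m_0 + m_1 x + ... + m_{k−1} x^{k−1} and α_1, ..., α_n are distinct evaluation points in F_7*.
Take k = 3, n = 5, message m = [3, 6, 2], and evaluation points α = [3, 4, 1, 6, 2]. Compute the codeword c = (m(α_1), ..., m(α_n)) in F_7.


c = [4, 3, 4, 6, 2]

Message polynomial: m(x) = 3 + 6·x + 2·x^2 (mod 7).
For each evaluation point α_i, compute m(α_i) mod 7:
  α_1 = 3: Horner steps 2 → 5 → 4, so m(3) = 4.
  α_2 = 4: Horner steps 2 → 0 → 3, so m(4) = 3.
  α_3 = 1: Horner steps 2 → 1 → 4, so m(1) = 4.
  α_4 = 6: Horner steps 2 → 4 → 6, so m(6) = 6.
  α_5 = 2: Horner steps 2 → 3 → 2, so m(2) = 2.
Codeword c = [4, 3, 4, 6, 2] ∈ F_7^5.


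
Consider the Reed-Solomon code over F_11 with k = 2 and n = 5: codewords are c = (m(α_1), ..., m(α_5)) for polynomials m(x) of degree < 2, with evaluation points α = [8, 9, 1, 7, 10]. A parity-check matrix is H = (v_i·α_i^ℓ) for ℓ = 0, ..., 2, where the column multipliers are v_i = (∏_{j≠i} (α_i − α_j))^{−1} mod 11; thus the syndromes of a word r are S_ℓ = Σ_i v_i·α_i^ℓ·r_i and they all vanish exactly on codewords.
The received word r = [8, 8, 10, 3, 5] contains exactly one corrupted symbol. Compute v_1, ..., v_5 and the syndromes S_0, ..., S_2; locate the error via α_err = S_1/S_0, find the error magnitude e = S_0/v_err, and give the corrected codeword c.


S = (10, 3, 2), error at position 1, error magnitude e = 8, c = [0, 8, 10, 3, 5].

Step 1: column multipliers v_i = (∏_{j≠i}(α_i − α_j))^{−1} mod 11.
  i = 1 (α = 8): (8−9)(8−1)(8−7)(8−10) = (−1)·7·1·(−2) = 14 ≡ 3, so v_1 = 3^{−1} = 4 (mod 11).
  i = 2 (α = 9): (9−8)(9−1)(9−7)(9−10) = 1·8·2·(−1) = −16 ≡ 6, so v_2 = 6^{−1} = 2 (mod 11).
  i = 3 (α = 1): (1−8)(1−9)(1−7)(1−10) = (−7)·(−8)·(−6)·(−9) = 3024 ≡ 10, so v_3 = 10^{−1} = 10 (mod 11).
  i = 4 (α = 7): (7−8)(7−9)(7−1)(7−10) = (−1)·(−2)·6·(−3) = −36 ≡ 8, so v_4 = 8^{−1} = 7 (mod 11).
  i = 5 (α = 10): (10−8)(10−9)(10−1)(10−7) = 2·1·9·3 = 54 ≡ 10, so v_5 = 10^{−1} = 10 (mod 11).
  v = [4, 2, 10, 7, 10].
Step 2: syndromes of r = [8, 8, 10, 3, 5] (all sums mod 11).
  S_0 = Σ v_i r_i = 4·8 + 2·8 + 10·10 + 7·3 + 10·5 = 219 ≡ 10.
  S_1 = Σ v_i α_i r_i = 4·8·8 + 2·9·8 + 10·1·10 + 7·7·3 + 10·10·5 = 1147 ≡ 3.
  α_i^2 mod 11 = [9, 4, 1, 5, 1].
  S_2 = Σ v_i α_i^2 r_i = 4·9·8 + 2·4·8 + 10·1·10 + 7·5·3 + 10·1·5 = 607 ≡ 2.
  S = (10, 3, 2) ≠ 0, so r is not a codeword (an error is present).
Step 3: locate the error. For a single error e at position i, S_ℓ = v_i·e·α_i^ℓ, so α_err = S_1/S_0.
  S_0^{−1} = 10^{−1} = 10 (mod 11), so α_err = 3·10 = 30 ≡ 8 = α_1. Error position i = 1.
  Consistency check: S_2/S_1 = 2·4 = 8 ≡ 8 = α_err ✓ (single-error assumption holds).
Step 4: error magnitude e = S_0/v_1 = S_0·∏_{j≠1}(α_1 − α_j) = 10·3 = 30 ≡ 8 (mod 11).
Step 5: correct position 1: c_1 = r_1 − e = 8 − 8 ≡ 0 (mod 11). Hence c = [0, 8, 10, 3, 5].
  Check: interpolating c through the α_i gives m(x) = 2 + 8·x (degree < 2) with m(α_i) = c_i for every i, so c is indeed a codeword.


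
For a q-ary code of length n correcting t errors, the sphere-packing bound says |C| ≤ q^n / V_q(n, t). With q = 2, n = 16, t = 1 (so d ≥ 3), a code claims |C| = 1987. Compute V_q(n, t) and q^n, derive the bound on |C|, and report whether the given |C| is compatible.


V_q(n, t) = 17, q^n = 65536, Hamming bound = 3855, |C| = 1987 ≤ bound (satisfied).

Step 1: Compute V_q(n, t) = Σ_{j=0}^1 C(n, j) (q−1)^j.
  j = 0: C(16,0)·(1)^0 = 1·1 = 1.
  j = 1: C(16,1)·(1)^1 = 16·1 = 16.
  V_q(n, t) = 1 + 16 = 17.
Step 2: q^n = 2^16 = 65536.
Step 3: Hamming bound ⌊q^n / V_q(n,t)⌋ = ⌊65536/17⌋ = 3855.
Step 4: Compare |C| = 1987 to 3855: satisfied.
The claimed |C| lies below the Hamming bound.


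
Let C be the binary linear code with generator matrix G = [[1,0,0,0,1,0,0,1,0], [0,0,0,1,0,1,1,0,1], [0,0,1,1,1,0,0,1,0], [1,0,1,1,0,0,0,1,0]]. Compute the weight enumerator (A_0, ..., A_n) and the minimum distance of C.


Weight distribution: A_0 = 1, A_1 = 1, A_2 = 1, A_3 = 3, A_4 = 3, A_5 = 3, A_6 = 3, A_7 = 1. Minimum distance d = 1.

Enumerate all 2^4 = 16 messages m ∈ F_2^4.
For each, compute codeword c = mG in F_2^9, then tally its weight.
  m = 0000 → c = 000000000, weight = 0.
  m = 1000 → c = 100010010, weight = 3.
  m = 0100 → c = 000101101, weight = 4.
  m = 1100 → c = 100111111, weight = 7.
  m = 0010 → c = 001110010, weight = 4.
  m = 1010 → c = 101100000, weight = 3.
  m = 0110 → c = 001011111, weight = 6.
  m = 1110 → c = 101001101, weight = 5.
  m = 0001 → c = 101100010, weight = 4.
  m = 1001 → c = 001110000, weight = 3.
  m = 0101 → c = 101001111, weight = 6.
  m = 1101 → c = 001011101, weight = 5.
  m = 0011 → c = 100010000, weight = 2.
  m = 1011 → c = 000000010, weight = 1.
  m = 0111 → c = 100111101, weight = 6.
  m = 1111 → c = 000101111, weight = 5.
Tally weights:
  weight 0: 1 codewords.
  weight 1: 1 codewords.
  weight 2: 1 codewords.
  weight 3: 3 codewords.
  weight 4: 3 codewords.
  weight 5: 3 codewords.
  weight 6: 3 codewords.
  weight 7: 1 codewords.
Minimum distance d = smallest w > 0 with A_w > 0 = 1.
Sanity: Σ A_w = 16 = 2^4 = 16 ✓.


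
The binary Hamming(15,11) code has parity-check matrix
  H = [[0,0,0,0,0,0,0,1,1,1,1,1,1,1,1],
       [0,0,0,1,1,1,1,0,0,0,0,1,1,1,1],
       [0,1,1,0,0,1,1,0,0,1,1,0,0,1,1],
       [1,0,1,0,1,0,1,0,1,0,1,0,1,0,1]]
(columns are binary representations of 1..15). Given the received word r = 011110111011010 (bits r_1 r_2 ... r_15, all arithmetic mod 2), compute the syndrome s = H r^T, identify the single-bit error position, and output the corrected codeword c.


s = (1, 1, 1, 1)^T, error position = 15, corrected codeword c = 011110111011011

Compute s = H r^T mod 2 one row at a time:
  s_1 = 1 + 1 + 0 + 1 + 1 + 0 + 1 + 0 = 5 ≡ 1 (mod 2).
  s_2 = 1 + 1 + 0 + 1 + 1 + 0 + 1 + 0 = 5 ≡ 1 (mod 2).
  s_3 = 1 + 1 + 0 + 1 + 0 + 1 + 1 + 0 = 5 ≡ 1 (mod 2).
  s_4 = 0 + 1 + 1 + 1 + 1 + 1 + 0 + 0 = 5 ≡ 1 (mod 2).
s = (1, 1, 1, 1)^T — this equals column 15 of H (binary 1111), so error is at position 15.
Correct: flip bit 15 of r = 011110111011010 to get c = 011110111011011.


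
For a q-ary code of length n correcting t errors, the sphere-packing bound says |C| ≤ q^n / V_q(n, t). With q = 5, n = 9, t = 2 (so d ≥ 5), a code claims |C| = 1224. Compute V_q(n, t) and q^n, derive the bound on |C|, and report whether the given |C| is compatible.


V_q(n, t) = 613, q^n = 1953125, Hamming bound = 3186, |C| = 1224 ≤ bound (satisfied).

Step 1: Compute V_q(n, t) = Σ_{j=0}^2 C(n, j) (q−1)^j.
  j = 0: C(9,0)·(4)^0 = 1·1 = 1.
  j = 1: C(9,1)·(4)^1 = 9·4 = 36.
  j = 2: C(9,2)·(4)^2 = 36·16 = 576.
  V_q(n, t) = 1 + 36 + 576 = 613.
Step 2: q^n = 5^9 = 1953125.
Step 3: Hamming bound ⌊q^n / V_q(n,t)⌋ = ⌊1953125/613⌋ = 3186.
Step 4: Compare |C| = 1224 to 3186: satisfied.
The claimed |C| lies below the Hamming bound.


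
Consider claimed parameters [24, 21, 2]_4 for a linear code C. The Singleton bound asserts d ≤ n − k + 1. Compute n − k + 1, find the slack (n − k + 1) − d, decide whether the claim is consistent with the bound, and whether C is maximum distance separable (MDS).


Singleton RHS = n − k + 1 = 4, slack = 2, bound satisfied, not MDS.

Singleton bound: d ≤ n − k + 1.
Here n = 24, k = 21, so n − k + 1 = 4.
Given d = 2, check d ≤ 4: YES.
Slack = (n − k + 1) − d = 2.
The code is NOT MDS (slack = 2 > 0).
Description: the claimed parameters are [24, 21, 2]_4; such a code would be non-MDS.


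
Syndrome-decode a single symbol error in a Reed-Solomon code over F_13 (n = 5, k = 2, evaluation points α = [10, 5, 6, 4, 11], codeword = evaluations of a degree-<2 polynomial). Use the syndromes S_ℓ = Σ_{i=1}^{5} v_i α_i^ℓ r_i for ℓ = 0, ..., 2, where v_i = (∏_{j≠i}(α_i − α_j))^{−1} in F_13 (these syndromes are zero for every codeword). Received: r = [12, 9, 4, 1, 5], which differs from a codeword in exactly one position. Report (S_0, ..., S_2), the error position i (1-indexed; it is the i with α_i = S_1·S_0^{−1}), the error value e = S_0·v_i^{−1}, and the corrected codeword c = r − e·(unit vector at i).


S = (8, 2, 7), error at position 1, error magnitude e = 2, c = [10, 9, 4, 1, 5].

Step 1: column multipliers v_i = (∏_{j≠i}(α_i − α_j))^{−1} mod 13.
  i = 1 (α = 10): (10−5)(10−6)(10−4)(10−11) = 5·4·6·(−1) = −120 ≡ 10, so v_1 = 10^{−1} = 4 (mod 13).
  i = 2 (α = 5): (5−10)(5−6)(5−4)(5−11) = (−5)·(−1)·1·(−6) = −30 ≡ 9, so v_2 = 9^{−1} = 3 (mod 13).
  i = 3 (α = 6): (6−10)(6−5)(6−4)(6−11) = (−4)·1·2·(−5) = 40 ≡ 1, so v_3 = 1^{−1} = 1 (mod 13).
  i = 4 (α = 4): (4−10)(4−5)(4−6)(4−11) = (−6)·(−1)·(−2)·(−7) = 84 ≡ 6, so v_4 = 6^{−1} = 11 (mod 13).
  i = 5 (α = 11): (11−10)(11−5)(11−6)(11−4) = 1·6·5·7 = 210 ≡ 2, so v_5 = 2^{−1} = 7 (mod 13).
  v = [4, 3, 1, 11, 7].
Step 2: syndromes of r = [12, 9, 4, 1, 5] (all sums mod 13).
  S_0 = Σ v_i r_i = 4·12 + 3·9 + 1·4 + 11·1 + 7·5 = 125 ≡ 8.
  S_1 = Σ v_i α_i r_i = 4·10·12 + 3·5·9 + 1·6·4 + 11·4·1 + 7·11·5 = 1068 ≡ 2.
  α_i^2 mod 13 = [9, 12, 10, 3, 4].
  S_2 = Σ v_i α_i^2 r_i = 4·9·12 + 3·12·9 + 1·10·4 + 11·3·1 + 7·4·5 = 969 ≡ 7.
  S = (8, 2, 7) ≠ 0, so r is not a codeword (an error is present).
Step 3: locate the error. For a single error e at position i, S_ℓ = v_i·e·α_i^ℓ, so α_err = S_1/S_0.
  S_0^{−1} = 8^{−1} = 5 (mod 13), so α_err = 2·5 = 10 ≡ 10 = α_1. Error position i = 1.
  Consistency check: S_2/S_1 = 7·7 = 49 ≡ 10 = α_err ✓ (single-error assumption holds).
Step 4: error magnitude e = S_0/v_1 = S_0·∏_{j≠1}(α_1 − α_j) = 8·10 = 80 ≡ 2 (mod 13).
Step 5: correct position 1: c_1 = r_1 − e = 12 − 2 ≡ 10 (mod 13). Hence c = [10, 9, 4, 1, 5].
  Check: interpolating c through the α_i gives m(x) = 8 + 8·x (degree < 2) with m(α_i) = c_i for every i, so c is indeed a codeword.


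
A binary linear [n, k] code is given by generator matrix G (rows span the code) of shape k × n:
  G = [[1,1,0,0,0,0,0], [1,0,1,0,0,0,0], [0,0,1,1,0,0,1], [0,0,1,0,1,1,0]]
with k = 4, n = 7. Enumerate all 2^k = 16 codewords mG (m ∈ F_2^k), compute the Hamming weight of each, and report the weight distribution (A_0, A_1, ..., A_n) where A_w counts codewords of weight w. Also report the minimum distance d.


Weight distribution: A_0 = 1, A_2 = 3, A_3 = 6, A_4 = 1, A_5 = 2, A_6 = 3. Minimum distance d = 2.

Enumerate all 2^4 = 16 messages m ∈ F_2^4.
For each, compute codeword c = mG in F_2^7, then tally its weight.
  m = 0000 → c = 0000000, weight = 0.
  m = 1000 → c = 1100000, weight = 2.
  m = 0100 → c = 1010000, weight = 2.
  m = 1100 → c = 0110000, weight = 2.
  m = 0010 → c = 0011001, weight = 3.
  m = 1010 → c = 1111001, weight = 5.
  m = 0110 → c = 1001001, weight = 3.
  m = 1110 → c = 0101001, weight = 3.
  m = 0001 → c = 0010110, weight = 3.
  m = 1001 → c = 1110110, weight = 5.
  m = 0101 → c = 1000110, weight = 3.
  m = 1101 → c = 0100110, weight = 3.
  m = 0011 → c = 0001111, weight = 4.
  m = 1011 → c = 1101111, weight = 6.
  m = 0111 → c = 1011111, weight = 6.
  m = 1111 → c = 0111111, weight = 6.
Tally weights:
  weight 0: 1 codewords.
  weight 2: 3 codewords.
  weight 3: 6 codewords.
  weight 4: 1 codewords.
  weight 5: 2 codewords.
  weight 6: 3 codewords.
Minimum distance d = smallest w > 0 with A_w > 0 = 2.
Sanity: Σ A_w = 16 = 2^4 = 16 ✓.


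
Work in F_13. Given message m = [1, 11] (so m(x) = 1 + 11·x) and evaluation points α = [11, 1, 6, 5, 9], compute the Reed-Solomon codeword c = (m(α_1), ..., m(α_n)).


c = [5, 12, 2, 4, 9]

Message polynomial: m(x) = 1 + 11·x (mod 13).
For each evaluation point α_i, compute m(α_i) mod 13:
  α_1 = 11: Horner steps 11 → 5, so m(11) = 5.
  α_2 = 1: Horner steps 11 → 12, so m(1) = 12.
  α_3 = 6: Horner steps 11 → 2, so m(6) = 2.
  α_4 = 5: Horner steps 11 → 4, so m(5) = 4.
  α_5 = 9: Horner steps 11 → 9, so m(9) = 9.
Codeword c = [5, 12, 2, 4, 9] ∈ F_13^5.


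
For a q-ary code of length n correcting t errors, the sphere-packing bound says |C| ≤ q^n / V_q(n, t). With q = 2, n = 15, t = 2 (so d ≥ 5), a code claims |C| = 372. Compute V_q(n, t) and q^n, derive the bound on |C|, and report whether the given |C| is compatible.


V_q(n, t) = 121, q^n = 32768, Hamming bound = 270, |C| = 372 > bound (violated).

Step 1: Compute V_q(n, t) = Σ_{j=0}^2 C(n, j) (q−1)^j.
  j = 0: C(15,0)·(1)^0 = 1·1 = 1.
  j = 1: C(15,1)·(1)^1 = 15·1 = 15.
  j = 2: C(15,2)·(1)^2 = 105·1 = 105.
  V_q(n, t) = 1 + 15 + 105 = 121.
Step 2: q^n = 2^15 = 32768.
Step 3: Hamming bound ⌊q^n / V_q(n,t)⌋ = ⌊32768/121⌋ = 270.
Step 4: Compare |C| = 372 to 270: violated.
The claimed |C| lies above the Hamming bound, so no 2-ary code of length 15 with d ≥ 5 can have 372 codewords.


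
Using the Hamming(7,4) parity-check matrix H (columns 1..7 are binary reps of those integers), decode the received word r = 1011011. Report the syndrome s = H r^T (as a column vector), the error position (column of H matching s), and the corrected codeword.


s = (1, 1, 1)^T, error position = 7, corrected codeword c = 1011010

Compute s = H r^T mod 2 one row at a time:
  s_1 = 1 + 0 + 1 + 1 = 3 ≡ 1 (mod 2).
  s_2 = 0 + 1 + 1 + 1 = 3 ≡ 1 (mod 2).
  s_3 = 1 + 1 + 0 + 1 = 3 ≡ 1 (mod 2).
s = (1, 1, 1)^T — this equals column 7 of H (binary 111), so error is at position 7.
Correct: flip bit 7 of r = 1011011 to get c = 1011010.


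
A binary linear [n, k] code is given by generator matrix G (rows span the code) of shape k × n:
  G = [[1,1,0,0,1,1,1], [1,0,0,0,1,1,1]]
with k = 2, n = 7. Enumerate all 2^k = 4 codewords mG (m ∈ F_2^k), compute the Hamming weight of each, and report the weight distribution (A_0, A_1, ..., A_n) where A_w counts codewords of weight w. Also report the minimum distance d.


Weight distribution: A_0 = 1, A_1 = 1, A_4 = 1, A_5 = 1. Minimum distance d = 1.

Enumerate all 2^2 = 4 messages m ∈ F_2^2.
For each, compute codeword c = mG in F_2^7, then tally its weight.
  m = 00 → c = 0000000, weight = 0.
  m = 10 → c = 1100111, weight = 5.
  m = 01 → c = 1000111, weight = 4.
  m = 11 → c = 0100000, weight = 1.
Tally weights:
  weight 0: 1 codewords.
  weight 1: 1 codewords.
  weight 4: 1 codewords.
  weight 5: 1 codewords.
Minimum distance d = smallest w > 0 with A_w > 0 = 1.
Sanity: Σ A_w = 4 = 2^2 = 4 ✓.


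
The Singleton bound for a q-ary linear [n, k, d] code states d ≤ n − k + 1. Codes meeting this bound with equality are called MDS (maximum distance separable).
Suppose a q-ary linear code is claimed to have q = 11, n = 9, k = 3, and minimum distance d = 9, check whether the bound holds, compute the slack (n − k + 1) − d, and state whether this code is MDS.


Singleton RHS = n − k + 1 = 7, slack = -2, bound violated (no such code; not MDS).

Singleton bound: d ≤ n − k + 1.
Here n = 9, k = 3, so n − k + 1 = 7.
Given d = 9, check d ≤ 7: NO.
Slack = (n − k + 1) − d = -2.
The slack is negative: d = 9 exceeds n − k + 1 = 7 by 2, so the Singleton bound is violated and no linear [9, 3, 9]_11 code can exist. In particular it is not MDS (MDS requires d = n − k + 1 exactly).
Description: the claimed parameters are [9, 3, 9]_11; such a code would be impossible (violates the Singleton bound).


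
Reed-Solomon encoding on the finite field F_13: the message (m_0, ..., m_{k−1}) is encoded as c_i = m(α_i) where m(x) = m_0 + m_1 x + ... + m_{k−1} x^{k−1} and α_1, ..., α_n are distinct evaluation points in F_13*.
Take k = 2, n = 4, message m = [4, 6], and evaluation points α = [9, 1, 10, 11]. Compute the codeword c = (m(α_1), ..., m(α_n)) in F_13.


c = [6, 10, 12, 5]

Message polynomial: m(x) = 4 + 6·x (mod 13).
For each evaluation point α_i, compute m(α_i) mod 13:
  α_1 = 9: Horner steps 6 → 6, so m(9) = 6.
  α_2 = 1: Horner steps 6 → 10, so m(1) = 10.
  α_3 = 10: Horner steps 6 → 12, so m(10) = 12.
  α_4 = 11: Horner steps 6 → 5, so m(11) = 5.
Codeword c = [6, 10, 12, 5] ∈ F_13^4.


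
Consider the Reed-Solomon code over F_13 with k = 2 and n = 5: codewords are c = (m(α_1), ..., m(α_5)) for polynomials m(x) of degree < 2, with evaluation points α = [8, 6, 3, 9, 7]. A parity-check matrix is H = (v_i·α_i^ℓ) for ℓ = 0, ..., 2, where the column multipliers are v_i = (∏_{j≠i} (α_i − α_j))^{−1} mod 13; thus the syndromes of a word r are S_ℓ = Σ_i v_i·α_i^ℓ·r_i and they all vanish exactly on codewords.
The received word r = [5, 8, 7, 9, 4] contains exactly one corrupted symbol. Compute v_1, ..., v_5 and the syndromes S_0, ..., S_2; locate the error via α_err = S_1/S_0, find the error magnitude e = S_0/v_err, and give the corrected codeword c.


S = (6, 9, 7), error at position 1, error magnitude e = 5, c = [0, 8, 7, 9, 4].

Step 1: column multipliers v_i = (∏_{j≠i}(α_i − α_j))^{−1} mod 13.
  i = 1 (α = 8): (8−6)(8−3)(8−9)(8−7) = 2·5·(−1)·1 = −10 ≡ 3, so v_1 = 3^{−1} = 9 (mod 13).
  i = 2 (α = 6): (6−8)(6−3)(6−9)(6−7) = (−2)·3·(−3)·(−1) = −18 ≡ 8, so v_2 = 8^{−1} = 5 (mod 13).
  i = 3 (α = 3): (3−8)(3−6)(3−9)(3−7) = (−5)·(−3)·(−6)·(−4) = 360 ≡ 9, so v_3 = 9^{−1} = 3 (mod 13).
  i = 4 (α = 9): (9−8)(9−6)(9−3)(9−7) = 1·3·6·2 = 36 ≡ 10, so v_4 = 10^{−1} = 4 (mod 13).
  i = 5 (α = 7): (7−8)(7−6)(7−3)(7−9) = (−1)·1·4·(−2) = 8 ≡ 8, so v_5 = 8^{−1} = 5 (mod 13).
  v = [9, 5, 3, 4, 5].
Step 2: syndromes of r = [5, 8, 7, 9, 4] (all sums mod 13).
  S_0 = Σ v_i r_i = 9·5 + 5·8 + 3·7 + 4·9 + 5·4 = 162 ≡ 6.
  S_1 = Σ v_i α_i r_i = 9·8·5 + 5·6·8 + 3·3·7 + 4·9·9 + 5·7·4 = 1127 ≡ 9.
  α_i^2 mod 13 = [12, 10, 9, 3, 10].
  S_2 = Σ v_i α_i^2 r_i = 9·12·5 + 5·10·8 + 3·9·7 + 4·3·9 + 5·10·4 = 1437 ≡ 7.
  S = (6, 9, 7) ≠ 0, so r is not a codeword (an error is present).
Step 3: locate the error. For a single error e at position i, S_ℓ = v_i·e·α_i^ℓ, so α_err = S_1/S_0.
  S_0^{−1} = 6^{−1} = 11 (mod 13), so α_err = 9·11 = 99 ≡ 8 = α_1. Error position i = 1.
  Consistency check: S_2/S_1 = 7·3 = 21 ≡ 8 = α_err ✓ (single-error assumption holds).
Step 4: error magnitude e = S_0/v_1 = S_0·∏_{j≠1}(α_1 − α_j) = 6·3 = 18 ≡ 5 (mod 13).
Step 5: correct position 1: c_1 = r_1 − e = 5 − 5 ≡ 0 (mod 13). Hence c = [0, 8, 7, 9, 4].
  Check: interpolating c through the α_i gives m(x) = 6 + 9·x (degree < 2) with m(α_i) = c_i for every i, so c is indeed a codeword.


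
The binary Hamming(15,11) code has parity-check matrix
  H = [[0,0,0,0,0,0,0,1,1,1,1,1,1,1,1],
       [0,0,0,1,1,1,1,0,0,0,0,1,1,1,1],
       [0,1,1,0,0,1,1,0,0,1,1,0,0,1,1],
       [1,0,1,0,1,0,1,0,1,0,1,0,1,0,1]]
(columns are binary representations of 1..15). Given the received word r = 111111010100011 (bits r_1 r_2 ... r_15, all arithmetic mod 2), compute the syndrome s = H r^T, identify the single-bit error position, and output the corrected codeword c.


s = (0, 1, 0, 0)^T, error position = 4, corrected codeword c = 111011010100011

Compute s = H r^T mod 2 one row at a time:
  s_1 = 1 + 0 + 1 + 0 + 0 + 0 + 1 + 1 = 4 ≡ 0 (mod 2).
  s_2 = 1 + 1 + 1 + 0 + 0 + 0 + 1 + 1 = 5 ≡ 1 (mod 2).
  s_3 = 1 + 1 + 1 + 0 + 1 + 0 + 1 + 1 = 6 ≡ 0 (mod 2).
  s_4 = 1 + 1 + 1 + 0 + 0 + 0 + 0 + 1 = 4 ≡ 0 (mod 2).
s = (0, 1, 0, 0)^T — this equals column 4 of H (binary 0100), so error is at position 4.
Correct: flip bit 4 of r = 111111010100011 to get c = 111011010100011.


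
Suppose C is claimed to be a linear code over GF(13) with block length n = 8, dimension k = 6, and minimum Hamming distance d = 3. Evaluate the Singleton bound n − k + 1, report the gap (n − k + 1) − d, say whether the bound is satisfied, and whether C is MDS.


Singleton RHS = n − k + 1 = 3, slack = 0, bound satisfied, MDS.

Singleton bound: d ≤ n − k + 1.
Here n = 8, k = 6, so n − k + 1 = 3.
Given d = 3, check d ≤ 3: YES.
Slack = (n − k + 1) − d = 0.
The code is MDS (slack = 0).
Description: the claimed parameters are [8, 6, 3]_13; such a code would be MDS (meets Singleton bound).


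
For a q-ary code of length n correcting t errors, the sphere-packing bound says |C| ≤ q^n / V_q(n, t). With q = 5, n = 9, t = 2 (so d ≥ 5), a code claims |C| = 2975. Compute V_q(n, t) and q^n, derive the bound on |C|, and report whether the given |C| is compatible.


V_q(n, t) = 613, q^n = 1953125, Hamming bound = 3186, |C| = 2975 ≤ bound (satisfied).

Step 1: Compute V_q(n, t) = Σ_{j=0}^2 C(n, j) (q−1)^j.
  j = 0: C(9,0)·(4)^0 = 1·1 = 1.
  j = 1: C(9,1)·(4)^1 = 9·4 = 36.
  j = 2: C(9,2)·(4)^2 = 36·16 = 576.
  V_q(n, t) = 1 + 36 + 576 = 613.
Step 2: q^n = 5^9 = 1953125.
Step 3: Hamming bound ⌊q^n / V_q(n,t)⌋ = ⌊1953125/613⌋ = 3186.
Step 4: Compare |C| = 2975 to 3186: satisfied.
The claimed |C| lies below the Hamming bound.


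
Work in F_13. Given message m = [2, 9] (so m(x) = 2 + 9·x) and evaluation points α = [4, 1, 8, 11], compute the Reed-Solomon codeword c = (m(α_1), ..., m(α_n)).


c = [12, 11, 9, 10]

Message polynomial: m(x) = 2 + 9·x (mod 13).
For each evaluation point α_i, compute m(α_i) mod 13:
  α_1 = 4: Horner steps 9 → 12, so m(4) = 12.
  α_2 = 1: Horner steps 9 → 11, so m(1) = 11.
  α_3 = 8: Horner steps 9 → 9, so m(8) = 9.
  α_4 = 11: Horner steps 9 → 10, so m(11) = 10.
Codeword c = [12, 11, 9, 10] ∈ F_13^4.


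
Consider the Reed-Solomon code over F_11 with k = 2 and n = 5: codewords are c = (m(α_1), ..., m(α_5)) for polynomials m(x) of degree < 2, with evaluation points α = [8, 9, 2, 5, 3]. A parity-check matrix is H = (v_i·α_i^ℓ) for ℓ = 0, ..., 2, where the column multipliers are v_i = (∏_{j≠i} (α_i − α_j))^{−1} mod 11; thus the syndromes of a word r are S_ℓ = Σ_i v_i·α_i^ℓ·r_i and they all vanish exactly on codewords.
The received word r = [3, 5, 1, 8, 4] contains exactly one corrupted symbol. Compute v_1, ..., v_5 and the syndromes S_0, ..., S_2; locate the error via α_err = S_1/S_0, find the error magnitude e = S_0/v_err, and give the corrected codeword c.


S = (2, 4, 8), error at position 3, error magnitude e = 10, c = [3, 5, 2, 8, 4].

Step 1: column multipliers v_i = (∏_{j≠i}(α_i − α_j))^{−1} mod 11.
  i = 1 (α = 8): (8−9)(8−2)(8−5)(8−3) = (−1)·6·3·5 = −90 ≡ 9, so v_1 = 9^{−1} = 5 (mod 11).
  i = 2 (α = 9): (9−8)(9−2)(9−5)(9−3) = 1·7·4·6 = 168 ≡ 3, so v_2 = 3^{−1} = 4 (mod 11).
  i = 3 (α = 2): (2−8)(2−9)(2−5)(2−3) = (−6)·(−7)·(−3)·(−1) = 126 ≡ 5, so v_3 = 5^{−1} = 9 (mod 11).
  i = 4 (α = 5): (5−8)(5−9)(5−2)(5−3) = (−3)·(−4)·3·2 = 72 ≡ 6, so v_4 = 6^{−1} = 2 (mod 11).
  i = 5 (α = 3): (3−8)(3−9)(3−2)(3−5) = (−5)·(−6)·1·(−2) = −60 ≡ 6, so v_5 = 6^{−1} = 2 (mod 11).
  v = [5, 4, 9, 2, 2].
Step 2: syndromes of r = [3, 5, 1, 8, 4] (all sums mod 11).
  S_0 = Σ v_i r_i = 5·3 + 4·5 + 9·1 + 2·8 + 2·4 = 68 ≡ 2.
  S_1 = Σ v_i α_i r_i = 5·8·3 + 4·9·5 + 9·2·1 + 2·5·8 + 2·3·4 = 422 ≡ 4.
  α_i^2 mod 11 = [9, 4, 4, 3, 9].
  S_2 = Σ v_i α_i^2 r_i = 5·9·3 + 4·4·5 + 9·4·1 + 2·3·8 + 2·9·4 = 371 ≡ 8.
  S = (2, 4, 8) ≠ 0, so r is not a codeword (an error is present).
Step 3: locate the error. For a single error e at position i, S_ℓ = v_i·e·α_i^ℓ, so α_err = S_1/S_0.
  S_0^{−1} = 2^{−1} = 6 (mod 11), so α_err = 4·6 = 24 ≡ 2 = α_3. Error position i = 3.
  Consistency check: S_2/S_1 = 8·3 = 24 ≡ 2 = α_err ✓ (single-error assumption holds).
Step 4: error magnitude e = S_0/v_3 = S_0·∏_{j≠3}(α_3 − α_j) = 2·5 = 10 ≡ 10 (mod 11).
Step 5: correct position 3: c_3 = r_3 − e = 1 − 10 ≡ 2 (mod 11). Hence c = [3, 5, 2, 8, 4].
  Check: interpolating c through the α_i gives m(x) = 9 + 2·x (degree < 2) with m(α_i) = c_i for every i, so c is indeed a codeword.


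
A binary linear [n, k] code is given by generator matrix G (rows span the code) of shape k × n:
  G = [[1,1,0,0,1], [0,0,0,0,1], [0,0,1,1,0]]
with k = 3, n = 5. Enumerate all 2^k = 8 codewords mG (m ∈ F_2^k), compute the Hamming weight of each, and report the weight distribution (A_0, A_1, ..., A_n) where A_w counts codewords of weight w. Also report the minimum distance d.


Weight distribution: A_0 = 1, A_1 = 1, A_2 = 2, A_3 = 2, A_4 = 1, A_5 = 1. Minimum distance d = 1.

Enumerate all 2^3 = 8 messages m ∈ F_2^3.
For each, compute codeword c = mG in F_2^5, then tally its weight.
  m = 000 → c = 00000, weight = 0.
  m = 100 → c = 11001, weight = 3.
  m = 010 → c = 00001, weight = 1.
  m = 110 → c = 11000, weight = 2.
  m = 001 → c = 00110, weight = 2.
  m = 101 → c = 11111, weight = 5.
  m = 011 → c = 00111, weight = 3.
  m = 111 → c = 11110, weight = 4.
Tally weights:
  weight 0: 1 codewords.
  weight 1: 1 codewords.
  weight 2: 2 codewords.
  weight 3: 2 codewords.
  weight 4: 1 codewords.
  weight 5: 1 codewords.
Minimum distance d = smallest w > 0 with A_w > 0 = 1.
Sanity: Σ A_w = 8 = 2^3 = 8 ✓.


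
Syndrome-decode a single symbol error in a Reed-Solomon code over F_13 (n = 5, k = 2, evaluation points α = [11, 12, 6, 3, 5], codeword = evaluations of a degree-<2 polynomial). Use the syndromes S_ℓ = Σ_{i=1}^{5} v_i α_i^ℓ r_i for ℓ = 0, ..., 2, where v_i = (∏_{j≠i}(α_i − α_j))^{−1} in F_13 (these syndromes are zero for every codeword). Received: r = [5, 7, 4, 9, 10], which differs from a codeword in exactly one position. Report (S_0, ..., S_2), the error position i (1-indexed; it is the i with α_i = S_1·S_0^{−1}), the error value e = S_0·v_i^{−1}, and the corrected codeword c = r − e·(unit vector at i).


S = (10, 6, 1), error at position 1, error magnitude e = 5, c = [0, 7, 4, 9, 10].

Step 1: column multipliers v_i = (∏_{j≠i}(α_i − α_j))^{−1} mod 13.
  i = 1 (α = 11): (11−12)(11−6)(11−3)(11−5) = (−1)·5·8·6 = −240 ≡ 7, so v_1 = 7^{−1} = 2 (mod 13).
  i = 2 (α = 12): (12−11)(12−6)(12−3)(12−5) = 1·6·9·7 = 378 ≡ 1, so v_2 = 1^{−1} = 1 (mod 13).
  i = 3 (α = 6): (6−11)(6−12)(6−3)(6−5) = (−5)·(−6)·3·1 = 90 ≡ 12, so v_3 = 12^{−1} = 12 (mod 13).
  i = 4 (α = 3): (3−11)(3−12)(3−6)(3−5) = (−8)·(−9)·(−3)·(−2) = 432 ≡ 3, so v_4 = 3^{−1} = 9 (mod 13).
  i = 5 (α = 5): (5−11)(5−12)(5−6)(5−3) = (−6)·(−7)·(−1)·2 = −84 ≡ 7, so v_5 = 7^{−1} = 2 (mod 13).
  v = [2, 1, 12, 9, 2].
Step 2: syndromes of r = [5, 7, 4, 9, 10] (all sums mod 13).
  S_0 = Σ v_i r_i = 2·5 + 1·7 + 12·4 + 9·9 + 2·10 = 166 ≡ 10.
  S_1 = Σ v_i α_i r_i = 2·11·5 + 1·12·7 + 12·6·4 + 9·3·9 + 2·5·10 = 825 ≡ 6.
  α_i^2 mod 13 = [4, 1, 10, 9, 12].
  S_2 = Σ v_i α_i^2 r_i = 2·4·5 + 1·1·7 + 12·10·4 + 9·9·9 + 2·12·10 = 1496 ≡ 1.
  S = (10, 6, 1) ≠ 0, so r is not a codeword (an error is present).
Step 3: locate the error. For a single error e at position i, S_ℓ = v_i·e·α_i^ℓ, so α_err = S_1/S_0.
  S_0^{−1} = 10^{−1} = 4 (mod 13), so α_err = 6·4 = 24 ≡ 11 = α_1. Error position i = 1.
  Consistency check: S_2/S_1 = 1·11 = 11 ≡ 11 = α_err ✓ (single-error assumption holds).
Step 4: error magnitude e = S_0/v_1 = S_0·∏_{j≠1}(α_1 − α_j) = 10·7 = 70 ≡ 5 (mod 13).
Step 5: correct position 1: c_1 = r_1 − e = 5 − 5 ≡ 0 (mod 13). Hence c = [0, 7, 4, 9, 10].
  Check: interpolating c through the α_i gives m(x) = 1 + 7·x (degree < 2) with m(α_i) = c_i for every i, so c is indeed a codeword.


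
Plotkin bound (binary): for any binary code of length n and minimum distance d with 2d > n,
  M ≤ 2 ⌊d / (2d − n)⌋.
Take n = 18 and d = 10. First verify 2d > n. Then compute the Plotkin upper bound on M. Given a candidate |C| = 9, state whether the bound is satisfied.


Plotkin bound M ≤ 10; given |C| = 9 ≤ bound (satisfied).

Check applicability: 2d = 20, n = 18.
2d − n = 2 > 0, so Plotkin applies.
Compute d/(2d−n) = 10/2 ≈ 5.0000.
⌊d/(2d−n)⌋ = 5.
Plotkin bound: M ≤ 2·5 = 10.
Given |C| = 9, check: satisfied.
This |C| is below the Plotkin bound.


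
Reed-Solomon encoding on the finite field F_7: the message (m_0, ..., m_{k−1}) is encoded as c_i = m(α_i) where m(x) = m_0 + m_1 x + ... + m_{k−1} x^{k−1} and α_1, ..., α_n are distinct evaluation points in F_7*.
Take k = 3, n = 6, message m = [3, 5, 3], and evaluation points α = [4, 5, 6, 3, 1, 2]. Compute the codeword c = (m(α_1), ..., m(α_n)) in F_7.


c = [1, 5, 1, 3, 4, 4]

Message polynomial: m(x) = 3 + 5·x + 3·x^2 (mod 7).
For each evaluation point α_i, compute m(α_i) mod 7:
  α_1 = 4: Horner steps 3 → 3 → 1, so m(4) = 1.
  α_2 = 5: Horner steps 3 → 6 → 5, so m(5) = 5.
  α_3 = 6: Horner steps 3 → 2 → 1, so m(6) = 1.
  α_4 = 3: Horner steps 3 → 0 → 3, so m(3) = 3.
  α_5 = 1: Horner steps 3 → 1 → 4, so m(1) = 4.
  α_6 = 2: Horner steps 3 → 4 → 4, so m(2) = 4.
Codeword c = [1, 5, 1, 3, 4, 4] ∈ F_7^6.


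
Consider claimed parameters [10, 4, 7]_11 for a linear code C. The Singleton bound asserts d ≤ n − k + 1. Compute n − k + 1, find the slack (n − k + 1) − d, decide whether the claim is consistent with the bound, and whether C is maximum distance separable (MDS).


Singleton RHS = n − k + 1 = 7, slack = 0, bound satisfied, MDS.

Singleton bound: d ≤ n − k + 1.
Here n = 10, k = 4, so n − k + 1 = 7.
Given d = 7, check d ≤ 7: YES.
Slack = (n − k + 1) − d = 0.
The code is MDS (slack = 0).
Description: the claimed parameters are [10, 4, 7]_11; such a code would be MDS (meets Singleton bound).


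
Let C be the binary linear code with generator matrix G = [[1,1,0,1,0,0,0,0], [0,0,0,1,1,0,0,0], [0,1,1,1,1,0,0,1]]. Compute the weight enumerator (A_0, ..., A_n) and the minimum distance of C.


Weight distribution: A_0 = 1, A_2 = 1, A_3 = 3, A_4 = 2, A_5 = 1. Minimum distance d = 2.

Enumerate all 2^3 = 8 messages m ∈ F_2^3.
For each, compute codeword c = mG in F_2^8, then tally its weight.
  m = 000 → c = 00000000, weight = 0.
  m = 100 → c = 11010000, weight = 3.
  m = 010 → c = 00011000, weight = 2.
  m = 110 → c = 11001000, weight = 3.
  m = 001 → c = 01111001, weight = 5.
  m = 101 → c = 10101001, weight = 4.
  m = 011 → c = 01100001, weight = 3.
  m = 111 → c = 10110001, weight = 4.
Tally weights:
  weight 0: 1 codewords.
  weight 2: 1 codewords.
  weight 3: 3 codewords.
  weight 4: 2 codewords.
  weight 5: 1 codewords.
Minimum distance d = smallest w > 0 with A_w > 0 = 2.
Sanity: Σ A_w = 8 = 2^3 = 8 ✓.


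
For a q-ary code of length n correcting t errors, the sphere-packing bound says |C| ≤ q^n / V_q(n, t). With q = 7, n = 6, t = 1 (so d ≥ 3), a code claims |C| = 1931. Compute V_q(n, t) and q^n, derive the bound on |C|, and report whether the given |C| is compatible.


V_q(n, t) = 37, q^n = 117649, Hamming bound = 3179, |C| = 1931 ≤ bound (satisfied).

Step 1: Compute V_q(n, t) = Σ_{j=0}^1 C(n, j) (q−1)^j.
  j = 0: C(6,0)·(6)^0 = 1·1 = 1.
  j = 1: C(6,1)·(6)^1 = 6·6 = 36.
  V_q(n, t) = 1 + 36 = 37.
Step 2: q^n = 7^6 = 117649.
Step 3: Hamming bound ⌊q^n / V_q(n,t)⌋ = ⌊117649/37⌋ = 3179.
Step 4: Compare |C| = 1931 to 3179: satisfied.
The claimed |C| lies below the Hamming bound.


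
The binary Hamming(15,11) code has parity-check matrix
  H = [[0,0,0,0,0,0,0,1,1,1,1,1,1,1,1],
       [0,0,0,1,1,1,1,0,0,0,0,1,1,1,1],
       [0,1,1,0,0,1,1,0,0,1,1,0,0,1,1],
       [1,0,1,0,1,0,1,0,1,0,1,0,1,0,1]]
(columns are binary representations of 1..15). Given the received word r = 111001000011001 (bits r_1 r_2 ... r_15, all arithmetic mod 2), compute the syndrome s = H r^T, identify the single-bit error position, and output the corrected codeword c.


s = (1, 1, 1, 0)^T, error position = 14, corrected codeword c = 111001000011011

Compute s = H r^T mod 2 one row at a time:
  s_1 = 0 + 0 + 0 + 1 + 1 + 0 + 0 + 1 = 3 ≡ 1 (mod 2).
  s_2 = 0 + 0 + 1 + 0 + 1 + 0 + 0 + 1 = 3 ≡ 1 (mod 2).
  s_3 = 1 + 1 + 1 + 0 + 0 + 1 + 0 + 1 = 5 ≡ 1 (mod 2).
  s_4 = 1 + 1 + 0 + 0 + 0 + 1 + 0 + 1 = 4 ≡ 0 (mod 2).
s = (1, 1, 1, 0)^T — this equals column 14 of H (binary 1110), so error is at position 14.
Correct: flip bit 14 of r = 111001000011001 to get c = 111001000011011.


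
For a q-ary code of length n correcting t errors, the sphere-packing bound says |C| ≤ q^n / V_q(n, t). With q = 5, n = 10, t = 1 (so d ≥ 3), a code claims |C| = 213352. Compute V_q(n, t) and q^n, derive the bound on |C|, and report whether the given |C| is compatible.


V_q(n, t) = 41, q^n = 9765625, Hamming bound = 238185, |C| = 213352 ≤ bound (satisfied).

Step 1: Compute V_q(n, t) = Σ_{j=0}^1 C(n, j) (q−1)^j.
  j = 0: C(10,0)·(4)^0 = 1·1 = 1.
  j = 1: C(10,1)·(4)^1 = 10·4 = 40.
  V_q(n, t) = 1 + 40 = 41.
Step 2: q^n = 5^10 = 9765625.
Step 3: Hamming bound ⌊q^n / V_q(n,t)⌋ = ⌊9765625/41⌋ = 238185.
Step 4: Compare |C| = 213352 to 238185: satisfied.
The claimed |C| lies below the Hamming bound.


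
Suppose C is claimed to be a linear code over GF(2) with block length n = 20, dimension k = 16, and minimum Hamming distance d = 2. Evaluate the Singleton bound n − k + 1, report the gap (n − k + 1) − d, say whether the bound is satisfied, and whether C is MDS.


Singleton RHS = n − k + 1 = 5, slack = 3, bound satisfied, not MDS.

Singleton bound: d ≤ n − k + 1.
Here n = 20, k = 16, so n − k + 1 = 5.
Given d = 2, check d ≤ 5: YES.
Slack = (n − k + 1) − d = 3.
The code is NOT MDS (slack = 3 > 0).
Description: the claimed parameters are [20, 16, 2]_2; such a code would be non-MDS.


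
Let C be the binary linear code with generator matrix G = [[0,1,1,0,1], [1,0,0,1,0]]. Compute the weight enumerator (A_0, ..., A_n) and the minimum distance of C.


Weight distribution: A_0 = 1, A_2 = 1, A_3 = 1, A_5 = 1. Minimum distance d = 2.

Enumerate all 2^2 = 4 messages m ∈ F_2^2.
For each, compute codeword c = mG in F_2^5, then tally its weight.
  m = 00 → c = 00000, weight = 0.
  m = 10 → c = 01101, weight = 3.
  m = 01 → c = 10010, weight = 2.
  m = 11 → c = 11111, weight = 5.
Tally weights:
  weight 0: 1 codewords.
  weight 2: 1 codewords.
  weight 3: 1 codewords.
  weight 5: 1 codewords.
Minimum distance d = smallest w > 0 with A_w > 0 = 2.
Sanity: Σ A_w = 4 = 2^2 = 4 ✓.


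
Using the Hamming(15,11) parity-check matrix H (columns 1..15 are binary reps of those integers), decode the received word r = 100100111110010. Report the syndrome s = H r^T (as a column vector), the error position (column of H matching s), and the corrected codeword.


s = (1, 1, 0, 0)^T, error position = 12, corrected codeword c = 100100111111010

Compute s = H r^T mod 2 one row at a time:
  s_1 = 1 + 1 + 1 + 1 + 0 + 0 + 1 + 0 = 5 ≡ 1 (mod 2).
  s_2 = 1 + 0 + 0 + 1 + 0 + 0 + 1 + 0 = 3 ≡ 1 (mod 2).
  s_3 = 0 + 0 + 0 + 1 + 1 + 1 + 1 + 0 = 4 ≡ 0 (mod 2).
  s_4 = 1 + 0 + 0 + 1 + 1 + 1 + 0 + 0 = 4 ≡ 0 (mod 2).
s = (1, 1, 0, 0)^T — this equals column 12 of H (binary 1100), so error is at position 12.
Correct: flip bit 12 of r = 100100111110010 to get c = 100100111111010.


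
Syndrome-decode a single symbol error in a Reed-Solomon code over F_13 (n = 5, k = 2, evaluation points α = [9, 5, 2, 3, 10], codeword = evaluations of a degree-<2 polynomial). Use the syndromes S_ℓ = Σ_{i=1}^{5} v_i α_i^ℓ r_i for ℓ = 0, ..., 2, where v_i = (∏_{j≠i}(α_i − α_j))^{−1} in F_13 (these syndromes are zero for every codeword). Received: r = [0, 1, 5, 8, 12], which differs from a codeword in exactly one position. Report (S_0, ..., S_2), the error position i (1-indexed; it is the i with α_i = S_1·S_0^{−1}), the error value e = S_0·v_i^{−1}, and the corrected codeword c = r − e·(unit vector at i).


S = (5, 11, 6), error at position 5, error magnitude e = 9, c = [0, 1, 5, 8, 3].

Step 1: column multipliers v_i = (∏_{j≠i}(α_i − α_j))^{−1} mod 13.
  i = 1 (α = 9): (9−5)(9−2)(9−3)(9−10) = 4·7·6·(−1) = −168 ≡ 1, so v_1 = 1^{−1} = 1 (mod 13).
  i = 2 (α = 5): (5−9)(5−2)(5−3)(5−10) = (−4)·3·2·(−5) = 120 ≡ 3, so v_2 = 3^{−1} = 9 (mod 13).
  i = 3 (α = 2): (2−9)(2−5)(2−3)(2−10) = (−7)·(−3)·(−1)·(−8) = 168 ≡ 12, so v_3 = 12^{−1} = 12 (mod 13).
  i = 4 (α = 3): (3−9)(3−5)(3−2)(3−10) = (−6)·(−2)·1·(−7) = −84 ≡ 7, so v_4 = 7^{−1} = 2 (mod 13).
  i = 5 (α = 10): (10−9)(10−5)(10−2)(10−3) = 1·5·8·7 = 280 ≡ 7, so v_5 = 7^{−1} = 2 (mod 13).
  v = [1, 9, 12, 2, 2].
Step 2: syndromes of r = [0, 1, 5, 8, 12] (all sums mod 13).
  S_0 = Σ v_i r_i = 1·0 + 9·1 + 12·5 + 2·8 + 2·12 = 109 ≡ 5.
  S_1 = Σ v_i α_i r_i = 1·9·0 + 9·5·1 + 12·2·5 + 2·3·8 + 2·10·12 = 453 ≡ 11.
  α_i^2 mod 13 = [3, 12, 4, 9, 9].
  S_2 = Σ v_i α_i^2 r_i = 1·3·0 + 9·12·1 + 12·4·5 + 2·9·8 + 2·9·12 = 708 ≡ 6.
  S = (5, 11, 6) ≠ 0, so r is not a codeword (an error is present).
Step 3: locate the error. For a single error e at position i, S_ℓ = v_i·e·α_i^ℓ, so α_err = S_1/S_0.
  S_0^{−1} = 5^{−1} = 8 (mod 13), so α_err = 11·8 = 88 ≡ 10 = α_5. Error position i = 5.
  Consistency check: S_2/S_1 = 6·6 = 36 ≡ 10 = α_err ✓ (single-error assumption holds).
Step 4: error magnitude e = S_0/v_5 = S_0·∏_{j≠5}(α_5 − α_j) = 5·7 = 35 ≡ 9 (mod 13).
Step 5: correct position 5: c_5 = r_5 − e = 12 − 9 ≡ 3 (mod 13). Hence c = [0, 1, 5, 8, 3].
  Check: interpolating c through the α_i gives m(x) = 12 + 3·x (degree < 2) with m(α_i) = c_i for every i, so c is indeed a codeword.


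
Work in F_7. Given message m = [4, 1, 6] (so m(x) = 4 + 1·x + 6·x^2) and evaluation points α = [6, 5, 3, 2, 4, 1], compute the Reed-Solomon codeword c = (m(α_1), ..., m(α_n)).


c = [2, 5, 5, 2, 6, 4]

Message polynomial: m(x) = 4 + 1·x + 6·x^2 (mod 7).
For each evaluation point α_i, compute m(α_i) mod 7:
  α_1 = 6: Horner steps 6 → 2 → 2, so m(6) = 2.
  α_2 = 5: Horner steps 6 → 3 → 5, so m(5) = 5.
  α_3 = 3: Horner steps 6 → 5 → 5, so m(3) = 5.
  α_4 = 2: Horner steps 6 → 6 → 2, so m(2) = 2.
  α_5 = 4: Horner steps 6 → 4 → 6, so m(4) = 6.
  α_6 = 1: Horner steps 6 → 0 → 4, so m(1) = 4.
Codeword c = [2, 5, 5, 2, 6, 4] ∈ F_7^6.


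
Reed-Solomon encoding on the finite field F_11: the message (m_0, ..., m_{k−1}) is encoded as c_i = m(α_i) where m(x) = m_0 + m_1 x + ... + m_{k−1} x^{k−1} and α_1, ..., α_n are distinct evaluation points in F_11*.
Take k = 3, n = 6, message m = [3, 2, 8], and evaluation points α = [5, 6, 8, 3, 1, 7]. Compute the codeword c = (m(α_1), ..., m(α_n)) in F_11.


c = [4, 6, 3, 4, 2, 2]

Message polynomial: m(x) = 3 + 2·x + 8·x^2 (mod 11).
For each evaluation point α_i, compute m(α_i) mod 11:
  α_1 = 5: Horner steps 8 → 9 → 4, so m(5) = 4.
  α_2 = 6: Horner steps 8 → 6 → 6, so m(6) = 6.
  α_3 = 8: Horner steps 8 → 0 → 3, so m(8) = 3.
  α_4 = 3: Horner steps 8 → 4 → 4, so m(3) = 4.
  α_5 = 1: Horner steps 8 → 10 → 2, so m(1) = 2.
  α_6 = 7: Horner steps 8 → 3 → 2, so m(7) = 2.
Codeword c = [4, 6, 3, 4, 2, 2] ∈ F_11^6.
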